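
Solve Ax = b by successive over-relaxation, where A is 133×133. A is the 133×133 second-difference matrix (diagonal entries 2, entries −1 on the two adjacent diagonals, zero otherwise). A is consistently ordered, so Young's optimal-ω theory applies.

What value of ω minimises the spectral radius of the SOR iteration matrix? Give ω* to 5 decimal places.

n=133: λ(B_J) = 1 − λ(A)/2 = cos(kπ/134); k=1 gives ρ_J = 0.99973.
√(1−ρ_J²) = |sin(π/134)| = 0.023443
ω* = 2/(1+0.023443) = 1.95419
and ρ(B_{ω*}) = 1.95419 − 1 = 0.95419.

ω* = 1.95419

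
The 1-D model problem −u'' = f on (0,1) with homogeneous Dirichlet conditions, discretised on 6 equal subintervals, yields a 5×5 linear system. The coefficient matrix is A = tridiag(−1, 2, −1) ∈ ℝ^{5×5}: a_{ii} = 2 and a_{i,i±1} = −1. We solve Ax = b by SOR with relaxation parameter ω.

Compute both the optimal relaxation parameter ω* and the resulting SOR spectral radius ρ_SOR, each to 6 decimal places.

ρ_J = max_k |cos(kπ/6)| = cos(π/6) = 0.866025
√(1−ρ_J²) = |sin(π/6)| = 0.5000000
So ω* = 2/1.5000000 = 1.333333 (Young).
and ρ(B_{ω*}) = 1.333333 − 1 = 0.333333.

ω* = 1.333333, ρ_SOR = 0.333333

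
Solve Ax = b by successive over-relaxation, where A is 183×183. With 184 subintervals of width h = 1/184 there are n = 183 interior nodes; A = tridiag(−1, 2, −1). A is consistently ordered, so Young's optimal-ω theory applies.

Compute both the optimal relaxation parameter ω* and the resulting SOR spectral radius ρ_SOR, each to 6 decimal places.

ω* = 1.966427, ρ_SOR = 0.966427

ρ_J = max_k |cos(kπ/184)| = cos(π/184) = 0.999854
√(1−ρ_J²) = |sin(π/184)| = 0.0170730
So ω* = 2/1.0170730 = 1.966427 (Young).
[ρ_SOR] ω* − 1 = 0.966427.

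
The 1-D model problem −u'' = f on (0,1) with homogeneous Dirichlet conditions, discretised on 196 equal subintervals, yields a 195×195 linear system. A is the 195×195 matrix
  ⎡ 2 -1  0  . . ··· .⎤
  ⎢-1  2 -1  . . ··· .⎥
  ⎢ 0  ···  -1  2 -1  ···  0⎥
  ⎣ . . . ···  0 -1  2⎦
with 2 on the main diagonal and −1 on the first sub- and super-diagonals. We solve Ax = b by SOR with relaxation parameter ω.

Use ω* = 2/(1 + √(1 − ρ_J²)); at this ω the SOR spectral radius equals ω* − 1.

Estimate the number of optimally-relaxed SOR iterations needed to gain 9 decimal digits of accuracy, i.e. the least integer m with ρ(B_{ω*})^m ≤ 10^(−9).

m = 647

With n=195, ρ(Jacobi) = cos(π/196) = 0.9998715.
1 − cos²(π/196) = sin²(π/196) ⇒ √(1−ρ_J²) = sin(π/196) = 0.0160278.
Young: ω* = 2/(1+√(1−ρ_J²)) = 2/(1+0.0160278) = 2/1.0160278 = 1.9684501.
and ρ(B_{ω*}) = 1.9684501 − 1 = 0.9684501.
(0.9684501)^m ≤ 10^{−9}  ⇒  m·ln(0.9684501) ≤ −9·ln10  ⇒  m ≥ 646.425  ⇒  m = 647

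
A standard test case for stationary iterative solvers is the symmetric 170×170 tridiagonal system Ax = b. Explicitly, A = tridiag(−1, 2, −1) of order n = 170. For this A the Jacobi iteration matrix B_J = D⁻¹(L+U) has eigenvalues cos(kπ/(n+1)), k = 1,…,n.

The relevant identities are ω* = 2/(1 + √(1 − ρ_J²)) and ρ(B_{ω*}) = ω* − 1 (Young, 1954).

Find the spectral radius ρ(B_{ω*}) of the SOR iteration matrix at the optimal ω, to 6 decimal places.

ρ_SOR = 0.963921

n=170: λ(B_J) = 1 − λ(A)/2 = cos(kπ/171); k=1 gives ρ_J = 0.999831.
√(1 − cos²(π/171)) = sin(π/171) ≈ 0.0183709.
ω* = 2/(1+0.0183709) = 1.963921
ρ(B_{ω*}) = ω*−1 = 0.963921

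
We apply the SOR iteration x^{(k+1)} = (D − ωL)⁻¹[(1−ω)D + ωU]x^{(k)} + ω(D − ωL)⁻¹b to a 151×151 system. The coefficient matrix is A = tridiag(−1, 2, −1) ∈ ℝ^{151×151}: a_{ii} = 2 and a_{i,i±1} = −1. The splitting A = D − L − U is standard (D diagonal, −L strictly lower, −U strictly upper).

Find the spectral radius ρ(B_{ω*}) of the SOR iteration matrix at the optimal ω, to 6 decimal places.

[ρ_J] n=151: ρ(B_J) = cos(π/(n+1)) = cos(π/152) = 0.999786.
√(1 − cos²(π/152)) = sin(π/152) ≈ 0.0206669.
[ω*] 2 ÷ (1 + 0.0206669) = 2 ÷ 1.0206669 = 1.959503.
ρ(B_{ω*}) = ω*−1 = 0.959503

ρ_SOR = 0.959503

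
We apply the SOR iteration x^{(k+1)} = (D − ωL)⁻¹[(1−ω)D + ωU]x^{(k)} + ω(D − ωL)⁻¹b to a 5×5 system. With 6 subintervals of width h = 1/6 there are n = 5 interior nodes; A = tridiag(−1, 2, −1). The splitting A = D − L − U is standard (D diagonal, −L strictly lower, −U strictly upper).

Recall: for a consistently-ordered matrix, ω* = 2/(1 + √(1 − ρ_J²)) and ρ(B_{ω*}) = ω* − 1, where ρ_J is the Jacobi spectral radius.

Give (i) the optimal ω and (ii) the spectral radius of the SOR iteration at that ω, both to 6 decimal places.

ω* = 1.333333, ρ_SOR = 0.333333

ρ_J = max_k |cos(kπ/6)| = cos(π/6) = 0.866025
√(1 − cos²(π/6)) = sin(π/6) ≈ 0.5000000.
[ω*] 2 ÷ (1 + 0.5000000) = 2 ÷ 1.5000000 = 1.333333.
ρ_SOR = ω* − 1 ≈ 0.333333.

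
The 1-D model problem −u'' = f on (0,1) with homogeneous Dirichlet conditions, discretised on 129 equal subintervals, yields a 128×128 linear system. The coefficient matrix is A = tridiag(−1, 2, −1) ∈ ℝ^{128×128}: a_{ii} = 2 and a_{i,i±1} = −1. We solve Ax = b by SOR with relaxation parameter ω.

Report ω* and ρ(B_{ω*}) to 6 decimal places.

ω* = 1.952456, ρ_SOR = 0.952456

n=128: λ(B_J) = 1 − λ(A)/2 = cos(kπ/129); k=1 gives ρ_J = 0.999703.
√(1−ρ_J²) simplifies to sin(π/129) = 0.0243510.
So ω* = 2/1.0243510 = 1.952456 (Young).
ρ_SOR = ω* − 1 = 1.952456 − 1 = 0.952456.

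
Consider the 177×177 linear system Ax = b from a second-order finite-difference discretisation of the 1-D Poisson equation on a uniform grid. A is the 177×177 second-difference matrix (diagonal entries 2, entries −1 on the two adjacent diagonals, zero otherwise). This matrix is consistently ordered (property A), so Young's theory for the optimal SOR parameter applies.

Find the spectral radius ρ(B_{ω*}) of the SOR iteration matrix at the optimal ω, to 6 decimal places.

[ρ_J] n=177: ρ(B_J) = cos(π/(n+1)) = cos(π/178) = 0.999844.
√(1−ρ_J²) simplifies to sin(π/178) = 0.0176485.
Young: ω* = 2/(1+√(1−ρ_J²)) = 2/(1+0.0176485) = 2/1.0176485 = 1.965315.
At ω = 1.965315 every |λ(B_ω)| = ω−1, so ρ_SOR = 0.965315.

ρ_SOR = 0.965315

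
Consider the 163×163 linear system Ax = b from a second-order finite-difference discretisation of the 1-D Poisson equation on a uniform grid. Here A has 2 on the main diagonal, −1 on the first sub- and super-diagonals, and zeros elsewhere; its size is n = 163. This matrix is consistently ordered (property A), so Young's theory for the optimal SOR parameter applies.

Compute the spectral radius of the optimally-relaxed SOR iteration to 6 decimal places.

ρ_SOR = 0.962410

B_J for the 163×163 system has eigenvalues cos(kπ/164); ρ_J = cos(π/164) = 0.999817.
√(1−ρ_J²) = |sin(π/164)| = 0.0191549
ω* = 2/(1+0.0191549) = 1.962410
ρ_SOR = ω* − 1 = 1.962410 − 1 = 0.962410.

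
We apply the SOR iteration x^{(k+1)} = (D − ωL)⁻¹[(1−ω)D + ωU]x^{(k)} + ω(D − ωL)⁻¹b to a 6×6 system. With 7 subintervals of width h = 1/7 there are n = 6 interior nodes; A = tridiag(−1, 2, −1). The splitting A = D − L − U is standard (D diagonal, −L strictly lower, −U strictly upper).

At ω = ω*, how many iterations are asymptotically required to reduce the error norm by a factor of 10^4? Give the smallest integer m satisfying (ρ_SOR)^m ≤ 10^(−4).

ρ_J = max_k |cos(kπ/7)| = cos(π/7) = 0.9009689
√(1−ρ_J²) simplifies to sin(π/7) = 0.4338837.
Then 2/(1+√(1−ρ_J²)) = 2/(1+0.4338837); ω* = 2/1.4338837 = 1.3948133.
and ρ(B_{ω*}) = 1.3948133 − 1 = 0.3948133.
m ≥ 4·ln10 / (−ln 0.3948133) = 9.911; smallest integer m = 10.

m = 10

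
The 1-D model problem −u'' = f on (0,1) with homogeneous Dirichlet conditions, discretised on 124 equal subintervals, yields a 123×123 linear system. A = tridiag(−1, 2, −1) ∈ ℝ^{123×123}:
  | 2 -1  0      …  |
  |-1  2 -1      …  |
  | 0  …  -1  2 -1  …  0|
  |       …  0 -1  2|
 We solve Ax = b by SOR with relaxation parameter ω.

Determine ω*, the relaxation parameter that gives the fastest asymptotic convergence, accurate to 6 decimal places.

B_J for the 123×123 system has eigenvalues cos(kπ/124); ρ_J = cos(π/124) = 0.999679.
root = sin(π/124) = 0.0253327  (since 1−cos² = sin²).
Young: ω* = 2/(1+√(1−ρ_J²)) = 2/(1+0.0253327) = 2/1.0253327 = 1.950586.
ρ_SOR = ω* − 1 ≈ 0.950586.

ω* = 1.950586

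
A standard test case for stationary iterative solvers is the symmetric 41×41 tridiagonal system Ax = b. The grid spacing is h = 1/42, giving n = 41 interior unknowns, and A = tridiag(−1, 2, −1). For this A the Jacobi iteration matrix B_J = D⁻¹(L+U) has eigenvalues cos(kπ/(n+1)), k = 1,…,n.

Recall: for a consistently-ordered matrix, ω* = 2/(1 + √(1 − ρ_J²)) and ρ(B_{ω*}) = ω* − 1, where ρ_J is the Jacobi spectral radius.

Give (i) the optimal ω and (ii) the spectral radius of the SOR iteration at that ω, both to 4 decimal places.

ω* = 1.8609, ρ_SOR = 0.8609

ρ_J = max_k |cos(kπ/42)| = cos(π/42) = 0.9972
√(1 − cos²(π/42)) = sin(π/42) ≈ 0.07473.
So ω* = 2/1.07473 = 1.8609 (Young).
Hence ρ(B_{ω*}) = 1.8609 − 1 = 0.8609.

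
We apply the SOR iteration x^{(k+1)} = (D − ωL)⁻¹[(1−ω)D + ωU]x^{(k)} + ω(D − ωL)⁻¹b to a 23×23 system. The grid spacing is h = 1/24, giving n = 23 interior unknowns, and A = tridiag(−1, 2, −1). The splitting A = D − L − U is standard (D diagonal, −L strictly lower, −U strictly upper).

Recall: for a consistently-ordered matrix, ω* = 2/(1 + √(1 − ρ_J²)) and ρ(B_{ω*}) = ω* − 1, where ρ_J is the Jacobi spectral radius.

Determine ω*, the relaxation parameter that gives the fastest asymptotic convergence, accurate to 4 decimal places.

ω* = 1.7691

ρ_J = max_k |cos(kπ/24)| = cos(π/24) = 0.9914
√(1−ρ_J²) = |sin(π/24)| = 0.13053
So ω* = 2/1.13053 = 1.7691 (Young).
[ρ_SOR] ω* − 1 = 0.7691.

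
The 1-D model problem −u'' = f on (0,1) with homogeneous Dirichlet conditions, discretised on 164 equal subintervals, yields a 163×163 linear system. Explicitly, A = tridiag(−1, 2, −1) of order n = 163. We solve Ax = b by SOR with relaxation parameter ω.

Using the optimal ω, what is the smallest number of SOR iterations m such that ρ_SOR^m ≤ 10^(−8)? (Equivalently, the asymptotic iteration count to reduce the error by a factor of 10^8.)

B_J for the 163×163 system has eigenvalues cos(kπ/164); ρ_J = cos(π/164) = 0.9998165.
√(1−ρ_J²) = |sin(π/164)| = 0.0191549
Young: ω* = 2/(1+√(1−ρ_J²)) = 2/(1+0.0191549) = 2/1.0191549 = 1.9624102.
ρ_SOR = ω* − 1 ≈ 0.9624102.
For 8 digits: m = 8·ln10 / (−ln 0.9624102) = 18.4207/0.0383145 = 480.776; round up → m = 481.

m = 481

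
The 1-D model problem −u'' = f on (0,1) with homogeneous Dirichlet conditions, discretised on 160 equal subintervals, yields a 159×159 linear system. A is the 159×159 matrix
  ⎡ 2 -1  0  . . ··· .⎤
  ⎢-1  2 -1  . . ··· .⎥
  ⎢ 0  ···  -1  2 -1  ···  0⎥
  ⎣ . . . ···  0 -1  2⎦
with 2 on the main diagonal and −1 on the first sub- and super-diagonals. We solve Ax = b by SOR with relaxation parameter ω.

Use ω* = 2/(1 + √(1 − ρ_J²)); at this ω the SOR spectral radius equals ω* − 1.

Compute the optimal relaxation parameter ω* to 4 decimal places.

ω* = 1.9615

[ρ_J] n=159: ρ(B_J) = cos(π/(n+1)) = cos(π/160) = 0.9998.
√(1−ρ_J²) simplifies to sin(π/160) = 0.01963.
[ω*] 2 ÷ (1 + 0.01963) = 2 ÷ 1.01963 = 1.9615.
ρ_SOR = ω* − 1 ≈ 0.9615.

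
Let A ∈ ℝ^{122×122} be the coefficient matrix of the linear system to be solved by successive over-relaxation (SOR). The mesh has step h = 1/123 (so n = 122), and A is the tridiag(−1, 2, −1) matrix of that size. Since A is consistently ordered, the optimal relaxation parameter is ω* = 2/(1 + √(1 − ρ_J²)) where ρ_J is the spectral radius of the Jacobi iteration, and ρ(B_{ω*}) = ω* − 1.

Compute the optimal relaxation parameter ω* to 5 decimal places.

ω* = 1.95019

n=122: λ(B_J) = 1 − λ(A)/2 = cos(kπ/123); k=1 gives ρ_J = 0.99967.
root = sin(π/123) = 0.025539  (since 1−cos² = sin²).
Young: ω* = 2/(1+√(1−ρ_J²)) = 2/(1+0.025539) = 2/1.025539 = 1.95019.
[ρ_SOR] ω* − 1 = 0.95019.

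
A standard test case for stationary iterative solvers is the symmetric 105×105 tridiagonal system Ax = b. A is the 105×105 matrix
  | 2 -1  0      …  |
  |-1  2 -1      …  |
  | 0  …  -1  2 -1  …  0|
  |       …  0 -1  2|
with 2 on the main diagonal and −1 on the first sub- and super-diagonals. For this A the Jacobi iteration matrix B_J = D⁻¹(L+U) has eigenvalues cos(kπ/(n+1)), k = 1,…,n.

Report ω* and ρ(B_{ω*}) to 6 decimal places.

With n=105, ρ(Jacobi) = cos(π/106) = 0.999561.
√(1−ρ_J²) = |sin(π/106)| = 0.0296333
ω* = 2/(1 + 0.0296333) = 2/1.0296333 = 1.942439.
ρ_SOR = ω* − 1 = 1.942439 − 1 = 0.942439.

ω* = 1.942439, ρ_SOR = 0.942439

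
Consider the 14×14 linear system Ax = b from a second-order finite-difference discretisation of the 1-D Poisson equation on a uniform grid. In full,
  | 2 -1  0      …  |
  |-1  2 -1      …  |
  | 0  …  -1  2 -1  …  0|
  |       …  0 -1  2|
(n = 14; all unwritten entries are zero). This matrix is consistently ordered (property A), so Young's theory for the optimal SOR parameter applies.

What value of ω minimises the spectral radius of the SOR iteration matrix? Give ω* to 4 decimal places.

ω* = 1.6558

[ρ_J] n=14: ρ(B_J) = cos(π/(n+1)) = cos(π/15) = 0.9781.
1 − cos²(π/15) = sin²(π/15) ⇒ √(1−ρ_J²) = sin(π/15) = 0.20791.
So ω* = 2/1.20791 = 1.6558 (Young).
Hence ρ(B_{ω*}) = 1.6558 − 1 = 0.6558.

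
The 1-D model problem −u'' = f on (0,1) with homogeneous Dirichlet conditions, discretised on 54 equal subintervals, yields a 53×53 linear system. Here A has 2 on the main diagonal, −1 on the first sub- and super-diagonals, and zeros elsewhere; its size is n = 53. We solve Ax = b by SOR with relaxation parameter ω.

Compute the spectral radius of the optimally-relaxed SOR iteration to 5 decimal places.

ρ_SOR = 0.89010

[ρ_J] n=53: ρ(B_J) = cos(π/(n+1)) = cos(π/54) = 0.99831.
√(1−ρ_J²) simplifies to sin(π/54) = 0.058145.
ω* = 2/(1 + 0.058145) = 2/1.058145 = 1.89010.
[ρ_SOR] ω* − 1 = 0.89010.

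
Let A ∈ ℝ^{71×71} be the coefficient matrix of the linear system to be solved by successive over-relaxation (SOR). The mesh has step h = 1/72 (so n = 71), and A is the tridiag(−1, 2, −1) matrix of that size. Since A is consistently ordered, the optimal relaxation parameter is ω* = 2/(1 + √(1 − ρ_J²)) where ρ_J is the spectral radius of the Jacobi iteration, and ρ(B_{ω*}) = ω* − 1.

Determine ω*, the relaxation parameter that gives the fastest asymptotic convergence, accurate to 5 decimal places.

[ρ_J] n=71: ρ(B_J) = cos(π/(n+1)) = cos(π/72) = 0.99905.
√(1−ρ_J²) = |sin(π/72)| = 0.043619
Young: ω* = 2/(1+√(1−ρ_J²)) = 2/(1+0.043619) = 2/1.043619 = 1.91641.
and ρ(B_{ω*}) = 1.91641 − 1 = 0.91641.

ω* = 1.91641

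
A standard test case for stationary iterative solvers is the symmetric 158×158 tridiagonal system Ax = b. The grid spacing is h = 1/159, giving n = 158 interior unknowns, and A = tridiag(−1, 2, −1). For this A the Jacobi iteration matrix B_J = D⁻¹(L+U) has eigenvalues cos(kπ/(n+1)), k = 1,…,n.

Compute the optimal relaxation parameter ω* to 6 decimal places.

ω* = 1.961251

[ρ_J] n=158: ρ(B_J) = cos(π/(n+1)) = cos(π/159) = 0.999805.
√(1−ρ_J²) simplifies to sin(π/159) = 0.0197572.
So ω* = 2/1.0197572 = 1.961251 (Young).
ρ(B_{ω*}) = ω*−1 = 0.961251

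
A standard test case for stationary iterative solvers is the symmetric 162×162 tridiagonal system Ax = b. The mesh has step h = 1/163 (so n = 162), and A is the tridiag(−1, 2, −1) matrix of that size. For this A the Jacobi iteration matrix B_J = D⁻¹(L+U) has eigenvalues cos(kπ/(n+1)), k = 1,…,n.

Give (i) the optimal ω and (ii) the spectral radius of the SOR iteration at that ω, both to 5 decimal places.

ω* = 1.96218, ρ_SOR = 0.96218

B_J for the 162×162 system has eigenvalues cos(kπ/163); ρ_J = cos(π/163) = 0.99981.
√(1−ρ_J²) = |sin(π/163)| = 0.019272
[ω*] 2 ÷ (1 + 0.019272) = 2 ÷ 1.019272 = 1.96218.
and ρ(B_{ω*}) = 1.96218 − 1 = 0.96218.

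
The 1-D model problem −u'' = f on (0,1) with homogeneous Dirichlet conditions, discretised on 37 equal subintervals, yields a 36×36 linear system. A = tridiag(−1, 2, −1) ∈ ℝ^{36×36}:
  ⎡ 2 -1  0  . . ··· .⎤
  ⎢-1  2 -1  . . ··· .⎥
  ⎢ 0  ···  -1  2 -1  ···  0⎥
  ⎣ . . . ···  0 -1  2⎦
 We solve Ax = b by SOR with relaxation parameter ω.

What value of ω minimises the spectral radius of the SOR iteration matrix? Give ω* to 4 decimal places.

ω* = 1.8436

ρ_J = max_k |cos(kπ/37)| = cos(π/37) = 0.9964
√(1 − cos²(π/37)) = sin(π/37) ≈ 0.08481.
Then 2/(1+√(1−ρ_J²)) = 2/(1+0.08481); ω* = 2/1.08481 = 1.8436.
ρ(B_{ω*}) = ω*−1 = 0.8436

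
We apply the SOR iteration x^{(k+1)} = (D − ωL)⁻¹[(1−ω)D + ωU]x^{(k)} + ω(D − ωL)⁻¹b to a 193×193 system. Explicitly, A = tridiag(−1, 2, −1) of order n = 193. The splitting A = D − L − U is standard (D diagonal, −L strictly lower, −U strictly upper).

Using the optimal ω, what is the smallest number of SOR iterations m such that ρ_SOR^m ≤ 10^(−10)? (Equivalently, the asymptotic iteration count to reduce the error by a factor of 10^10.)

½·tridiag(1,0,1) at n=193: λ_k = cos(kπ/194); max |λ| at k=1 ⇒ ρ_J = cos(π/194) ≈ 0.9998689.
root = sin(π/194) = 0.0161931  (since 1−cos² = sin²).
ω* = 2/(1+0.0161931) = 1.9681299
Hence ρ(B_{ω*}) = 1.9681299 − 1 = 0.9681299.
m ≥ 10·ln10 / (−ln 0.9681299) = 710.917; smallest integer m = 711.

m = 711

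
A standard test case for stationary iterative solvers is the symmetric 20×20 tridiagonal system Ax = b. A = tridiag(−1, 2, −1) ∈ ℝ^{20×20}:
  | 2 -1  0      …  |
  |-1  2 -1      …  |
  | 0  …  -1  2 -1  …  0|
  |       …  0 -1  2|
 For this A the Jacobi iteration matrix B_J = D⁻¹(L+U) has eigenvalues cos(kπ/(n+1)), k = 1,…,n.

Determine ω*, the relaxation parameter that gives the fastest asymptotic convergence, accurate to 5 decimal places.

spectrum of D⁻¹(L+U) = {cos(kπ/21) : 1≤k≤20}; ρ_J = cos(π/21) = 0.98883.
1 − cos²(π/21) = sin²(π/21) ⇒ √(1−ρ_J²) = sin(π/21) = 0.149042.
So ω* = 2/1.149042 = 1.74058 (Young).
ρ(B_{ω*}) = ω*−1 = 0.74058

ω* = 1.74058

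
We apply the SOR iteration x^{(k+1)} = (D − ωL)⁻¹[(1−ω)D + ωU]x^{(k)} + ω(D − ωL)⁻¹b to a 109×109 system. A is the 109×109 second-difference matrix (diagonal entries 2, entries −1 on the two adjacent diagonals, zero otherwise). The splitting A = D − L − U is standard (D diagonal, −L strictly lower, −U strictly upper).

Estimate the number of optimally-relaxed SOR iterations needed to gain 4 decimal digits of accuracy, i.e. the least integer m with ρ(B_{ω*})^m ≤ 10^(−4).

m = 162

spectrum of D⁻¹(L+U) = {cos(kπ/110) : 1≤k≤109}; ρ_J = cos(π/110) = 0.9995922.
√(1 − cos²(π/110)) = sin(π/110) ≈ 0.0285561.
ω* = 2/(1 + 0.0285561) = 2/1.0285561 = 1.9444734.
Hence ρ(B_{ω*}) = 1.9444734 − 1 = 0.9444734.
4·ln10 = 9.21034; −ln(0.9444734) = 0.0571278; m = ⌈9.21034/0.0571278⌉ = ⌈161.223⌉ = 162.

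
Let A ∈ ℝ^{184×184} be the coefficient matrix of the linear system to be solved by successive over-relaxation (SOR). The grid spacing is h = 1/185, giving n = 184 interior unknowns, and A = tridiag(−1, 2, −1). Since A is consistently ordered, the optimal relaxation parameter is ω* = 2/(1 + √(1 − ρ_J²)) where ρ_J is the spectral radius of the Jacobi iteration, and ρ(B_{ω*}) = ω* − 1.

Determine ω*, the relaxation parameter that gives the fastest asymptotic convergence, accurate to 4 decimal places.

spectrum of D⁻¹(L+U) = {cos(kπ/185) : 1≤k≤184}; ρ_J = cos(π/185) = 0.9999.
1 − cos²(π/185) = sin²(π/185) ⇒ √(1−ρ_J²) = sin(π/185) = 0.01698.
So ω* = 2/1.01698 = 1.9666 (Young).
and ρ(B_{ω*}) = 1.9666 − 1 = 0.9666.

ω* = 1.9666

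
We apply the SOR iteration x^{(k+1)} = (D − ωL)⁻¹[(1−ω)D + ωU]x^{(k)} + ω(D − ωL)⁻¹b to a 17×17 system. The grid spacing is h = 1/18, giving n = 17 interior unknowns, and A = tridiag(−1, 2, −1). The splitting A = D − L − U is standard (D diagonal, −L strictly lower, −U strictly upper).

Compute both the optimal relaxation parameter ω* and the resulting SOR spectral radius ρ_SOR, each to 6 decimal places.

½·tridiag(1,0,1) at n=17: λ_k = cos(kπ/18); max |λ| at k=1 ⇒ ρ_J = cos(π/18) ≈ 0.984808.
√(1 − cos²(π/18)) = sin(π/18) ≈ 0.1736482.
Then 2/(1+√(1−ρ_J²)) = 2/(1+0.1736482); ω* = 2/1.1736482 = 1.704088.
[ρ_SOR] ω* − 1 = 0.704088.

ω* = 1.704088, ρ_SOR = 0.704088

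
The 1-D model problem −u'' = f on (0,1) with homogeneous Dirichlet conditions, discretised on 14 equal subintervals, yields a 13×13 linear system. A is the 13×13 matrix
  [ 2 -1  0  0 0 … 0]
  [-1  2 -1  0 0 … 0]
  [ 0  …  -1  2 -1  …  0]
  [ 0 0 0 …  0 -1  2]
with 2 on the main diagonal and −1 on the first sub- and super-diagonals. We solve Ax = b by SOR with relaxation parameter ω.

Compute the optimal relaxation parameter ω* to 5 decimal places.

ω* = 1.63596

½·tridiag(1,0,1) at n=13: λ_k = cos(kπ/14); max |λ| at k=1 ⇒ ρ_J = cos(π/14) ≈ 0.97493.
√(1−ρ_J²) simplifies to sin(π/14) = 0.222521.
ω* = 2/(1+0.222521) = 1.63596
ρ(B_{ω*}) = ω*−1 = 0.63596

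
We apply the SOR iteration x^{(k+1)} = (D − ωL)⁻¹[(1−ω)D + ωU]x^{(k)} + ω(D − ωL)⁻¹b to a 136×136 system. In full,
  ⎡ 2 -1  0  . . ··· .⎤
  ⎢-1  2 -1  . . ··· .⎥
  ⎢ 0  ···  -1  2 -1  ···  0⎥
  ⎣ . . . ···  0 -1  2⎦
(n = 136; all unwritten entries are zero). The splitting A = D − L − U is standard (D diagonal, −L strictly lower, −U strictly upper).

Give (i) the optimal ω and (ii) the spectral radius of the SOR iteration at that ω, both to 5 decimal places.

n=136: λ(B_J) = 1 − λ(A)/2 = cos(kπ/137); k=1 gives ρ_J = 0.99974.
√(1−ρ_J²) = |sin(π/137)| = 0.022929
ω* = 2/(1 + 0.022929) = 2/1.022929 = 1.95517.
ρ_SOR = ω* − 1 = 1.95517 − 1 = 0.95517.

ω* = 1.95517, ρ_SOR = 0.95517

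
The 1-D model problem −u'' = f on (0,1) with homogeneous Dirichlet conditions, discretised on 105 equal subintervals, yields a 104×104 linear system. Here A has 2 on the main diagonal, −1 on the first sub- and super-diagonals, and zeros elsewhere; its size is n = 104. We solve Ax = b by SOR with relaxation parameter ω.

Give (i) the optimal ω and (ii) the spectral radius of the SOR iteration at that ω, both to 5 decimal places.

ρ_J = max_k |cos(kπ/105)| = cos(π/105) = 0.99955
1 − cos²(π/105) = sin²(π/105) ⇒ √(1−ρ_J²) = sin(π/105) = 0.029915.
ω* = 2/(1 + 0.029915) = 2/1.029915 = 1.94191.
and ρ(B_{ω*}) = 1.94191 − 1 = 0.94191.

ω* = 1.94191, ρ_SOR = 0.94191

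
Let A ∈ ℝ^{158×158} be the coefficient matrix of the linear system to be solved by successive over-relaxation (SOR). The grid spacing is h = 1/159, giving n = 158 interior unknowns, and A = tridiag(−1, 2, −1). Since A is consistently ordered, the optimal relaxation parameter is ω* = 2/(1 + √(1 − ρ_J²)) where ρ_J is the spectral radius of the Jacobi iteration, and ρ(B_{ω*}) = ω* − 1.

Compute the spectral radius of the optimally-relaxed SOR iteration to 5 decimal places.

ρ_SOR = 0.96125

spectrum of D⁻¹(L+U) = {cos(kπ/159) : 1≤k≤158}; ρ_J = cos(π/159) = 0.99980.
1 − cos²(π/159) = sin²(π/159) ⇒ √(1−ρ_J²) = sin(π/159) = 0.019757.
Young: ω* = 2/(1+√(1−ρ_J²)) = 2/(1+0.019757) = 2/1.019757 = 1.96125.
ρ_SOR = ω* − 1 = 1.96125 − 1 = 0.96125.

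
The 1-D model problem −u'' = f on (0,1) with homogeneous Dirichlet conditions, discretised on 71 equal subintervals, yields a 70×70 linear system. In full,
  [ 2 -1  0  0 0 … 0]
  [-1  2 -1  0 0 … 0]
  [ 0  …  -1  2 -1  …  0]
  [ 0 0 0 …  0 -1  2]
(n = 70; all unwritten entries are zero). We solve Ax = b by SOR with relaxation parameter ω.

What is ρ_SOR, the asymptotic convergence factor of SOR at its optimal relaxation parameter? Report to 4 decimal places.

ρ_SOR = 0.9153

n=70: λ(B_J) = 1 − λ(A)/2 = cos(kπ/71); k=1 gives ρ_J = 0.9990.
√(1−ρ_J²) = |sin(π/71)| = 0.04423
[ω*] 2 ÷ (1 + 0.04423) = 2 ÷ 1.04423 = 1.9153.
At ω = 1.9153 every |λ(B_ω)| = ω−1, so ρ_SOR = 0.9153.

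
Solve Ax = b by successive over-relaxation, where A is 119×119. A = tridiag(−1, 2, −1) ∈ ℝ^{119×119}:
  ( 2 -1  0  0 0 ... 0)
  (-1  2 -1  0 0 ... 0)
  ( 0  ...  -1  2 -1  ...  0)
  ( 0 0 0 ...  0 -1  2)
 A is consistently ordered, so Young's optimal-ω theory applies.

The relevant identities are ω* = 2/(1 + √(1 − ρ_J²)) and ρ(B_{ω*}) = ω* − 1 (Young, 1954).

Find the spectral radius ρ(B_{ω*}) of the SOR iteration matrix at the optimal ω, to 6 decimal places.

ρ_SOR = 0.948982

With n=119, ρ(Jacobi) = cos(π/120) = 0.999657.
√(1−ρ_J²) = |sin(π/120)| = 0.0261769
ω* = 2 / (1 + 0.0261769) = 2 / 1.0261769 ≈ 1.948982.
ρ_SOR = ω* − 1 ≈ 0.948982.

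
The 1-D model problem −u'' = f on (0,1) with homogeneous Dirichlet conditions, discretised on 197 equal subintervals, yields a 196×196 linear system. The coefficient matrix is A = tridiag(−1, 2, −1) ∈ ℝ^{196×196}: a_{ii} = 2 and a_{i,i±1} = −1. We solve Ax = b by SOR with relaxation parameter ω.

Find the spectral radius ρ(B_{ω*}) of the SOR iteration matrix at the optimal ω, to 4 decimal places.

½·tridiag(1,0,1) at n=196: λ_k = cos(kπ/197); max |λ| at k=1 ⇒ ρ_J = cos(π/197) ≈ 0.9999.
√(1 − cos²(π/197)) = sin(π/197) ≈ 0.01595.
ω* = 2 / (1 + 0.01595) = 2 / 1.01595 ≈ 1.9686.
Hence ρ(B_{ω*}) = 1.9686 − 1 = 0.9686.

ρ_SOR = 0.9686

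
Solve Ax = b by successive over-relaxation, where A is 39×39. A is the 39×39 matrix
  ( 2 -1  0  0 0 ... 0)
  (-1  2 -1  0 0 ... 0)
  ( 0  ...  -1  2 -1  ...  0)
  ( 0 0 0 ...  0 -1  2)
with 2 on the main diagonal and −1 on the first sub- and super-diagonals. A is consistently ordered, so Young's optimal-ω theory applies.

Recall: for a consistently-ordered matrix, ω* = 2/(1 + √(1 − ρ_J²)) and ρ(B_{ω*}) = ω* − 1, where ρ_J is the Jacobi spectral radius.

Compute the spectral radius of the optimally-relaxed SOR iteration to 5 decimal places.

ρ_J = max_k |cos(kπ/40)| = cos(π/40) = 0.99692
1 − cos²(π/40) = sin²(π/40) ⇒ √(1−ρ_J²) = sin(π/40) = 0.078459.
So ω* = 2/1.078459 = 1.85450 (Young).
ρ(B_{ω*}) = ω*−1 = 0.85450

ρ_SOR = 0.85450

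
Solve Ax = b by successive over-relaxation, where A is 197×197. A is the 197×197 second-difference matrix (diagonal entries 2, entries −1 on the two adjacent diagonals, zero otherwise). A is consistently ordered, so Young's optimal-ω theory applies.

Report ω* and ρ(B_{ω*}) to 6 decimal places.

[ρ_J] n=197: ρ(B_J) = cos(π/(n+1)) = cos(π/198) = 0.999874.
√(1 − cos²(π/198)) = sin(π/198) ≈ 0.0158660.
ω* = 2 / (1 + 0.0158660) = 2 / 1.0158660 ≈ 1.968764.
and ρ(B_{ω*}) = 1.968764 − 1 = 0.968764.

ω* = 1.968764, ρ_SOR = 0.968764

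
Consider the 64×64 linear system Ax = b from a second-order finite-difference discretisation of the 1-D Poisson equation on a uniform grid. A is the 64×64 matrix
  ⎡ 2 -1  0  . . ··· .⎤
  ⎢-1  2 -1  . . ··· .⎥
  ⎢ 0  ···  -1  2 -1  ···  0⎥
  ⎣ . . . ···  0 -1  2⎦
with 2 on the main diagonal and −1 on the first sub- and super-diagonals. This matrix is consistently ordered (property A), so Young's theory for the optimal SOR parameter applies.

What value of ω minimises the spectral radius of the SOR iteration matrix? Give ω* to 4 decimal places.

ω* = 1.9078

ρ_J = max_k |cos(kπ/65)| = cos(π/65) = 0.9988
√(1−ρ_J²) simplifies to sin(π/65) = 0.04831.
Then 2/(1+√(1−ρ_J²)) = 2/(1+0.04831); ω* = 2/1.04831 = 1.9078.
ρ(B_{ω*}) = ω*−1 = 0.9078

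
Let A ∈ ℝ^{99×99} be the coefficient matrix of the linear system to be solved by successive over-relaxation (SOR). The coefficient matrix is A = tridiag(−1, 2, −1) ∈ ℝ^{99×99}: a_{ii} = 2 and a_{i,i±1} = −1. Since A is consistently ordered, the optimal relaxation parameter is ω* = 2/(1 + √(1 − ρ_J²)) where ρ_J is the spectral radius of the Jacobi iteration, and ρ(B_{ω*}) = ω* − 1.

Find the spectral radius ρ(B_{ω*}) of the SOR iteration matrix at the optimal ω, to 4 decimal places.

ρ_SOR = 0.9391

B_J for the 99×99 system has eigenvalues cos(kπ/100); ρ_J = cos(π/100) = 0.9995.
√(1−ρ_J²) simplifies to sin(π/100) = 0.03141.
ω* = 2 / (1 + 0.03141) = 2 / 1.03141 ≈ 1.9391.
and ρ(B_{ω*}) = 1.9391 − 1 = 0.9391.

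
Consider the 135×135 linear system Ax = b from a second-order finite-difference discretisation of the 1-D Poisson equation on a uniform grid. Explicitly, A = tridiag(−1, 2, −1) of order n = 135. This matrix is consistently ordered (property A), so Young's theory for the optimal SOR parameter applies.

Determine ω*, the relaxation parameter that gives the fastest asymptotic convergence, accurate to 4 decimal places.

ω* = 1.9548

½·tridiag(1,0,1) at n=135: λ_k = cos(kπ/136); max |λ| at k=1 ⇒ ρ_J = cos(π/136) ≈ 0.9997.
√(1 − cos²(π/136)) = sin(π/136) ≈ 0.02310.
ω* = 2/(1+0.02310) = 1.9548
Hence ρ(B_{ω*}) = 1.9548 − 1 = 0.9548.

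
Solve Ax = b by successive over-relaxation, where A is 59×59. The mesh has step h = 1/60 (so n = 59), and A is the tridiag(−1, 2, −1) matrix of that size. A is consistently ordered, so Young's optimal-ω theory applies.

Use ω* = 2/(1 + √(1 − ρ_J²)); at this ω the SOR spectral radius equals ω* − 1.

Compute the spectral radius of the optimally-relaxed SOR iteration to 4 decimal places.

ρ_SOR = 0.9005

ρ_J = max_k |cos(kπ/60)| = cos(π/60) = 0.9986
√(1−ρ_J²) simplifies to sin(π/60) = 0.05234.
ω* = 2/(1 + 0.05234) = 2/1.05234 = 1.9005.
At ω = 1.9005 every |λ(B_ω)| = ω−1, so ρ_SOR = 0.9005.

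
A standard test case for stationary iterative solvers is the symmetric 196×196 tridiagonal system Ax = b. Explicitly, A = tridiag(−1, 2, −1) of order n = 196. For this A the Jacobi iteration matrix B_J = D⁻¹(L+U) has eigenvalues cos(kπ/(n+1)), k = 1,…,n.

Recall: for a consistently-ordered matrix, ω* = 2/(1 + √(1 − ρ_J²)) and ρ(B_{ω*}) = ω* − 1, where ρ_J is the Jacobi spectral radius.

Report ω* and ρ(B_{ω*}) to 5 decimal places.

[ρ_J] n=196: ρ(B_J) = cos(π/(n+1)) = cos(π/197) = 0.99987.
1 − cos²(π/197) = sin²(π/197) ⇒ √(1−ρ_J²) = sin(π/197) = 0.015946.
[ω*] 2 ÷ (1 + 0.015946) = 2 ÷ 1.015946 = 1.96861.
ρ_SOR = ω* − 1 ≈ 0.96861.

ω* = 1.96861, ρ_SOR = 0.96861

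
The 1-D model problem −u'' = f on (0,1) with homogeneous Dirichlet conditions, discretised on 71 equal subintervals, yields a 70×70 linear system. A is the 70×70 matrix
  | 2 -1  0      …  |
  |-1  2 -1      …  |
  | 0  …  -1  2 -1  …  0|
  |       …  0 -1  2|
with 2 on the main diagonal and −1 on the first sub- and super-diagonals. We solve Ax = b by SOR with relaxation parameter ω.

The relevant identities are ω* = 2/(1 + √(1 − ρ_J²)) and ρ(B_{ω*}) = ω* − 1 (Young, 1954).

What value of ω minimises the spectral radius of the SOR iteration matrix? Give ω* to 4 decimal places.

ω* = 1.9153

With n=70, ρ(Jacobi) = cos(π/71) = 0.9990.
√(1−ρ_J²) simplifies to sin(π/71) = 0.04423.
Young: ω* = 2/(1+√(1−ρ_J²)) = 2/(1+0.04423) = 2/1.04423 = 1.9153.
At ω = 1.9153 every |λ(B_ω)| = ω−1, so ρ_SOR = 0.9153.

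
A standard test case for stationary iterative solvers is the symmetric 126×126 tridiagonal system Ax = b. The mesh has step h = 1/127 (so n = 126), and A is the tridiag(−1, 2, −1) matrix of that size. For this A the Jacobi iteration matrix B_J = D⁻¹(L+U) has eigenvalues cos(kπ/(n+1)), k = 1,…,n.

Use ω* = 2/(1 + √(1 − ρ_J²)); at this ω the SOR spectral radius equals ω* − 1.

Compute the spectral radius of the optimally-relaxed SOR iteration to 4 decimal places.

ρ_SOR = 0.9517

n=126: λ(B_J) = 1 − λ(A)/2 = cos(kπ/127); k=1 gives ρ_J = 0.9997.
√(1−ρ_J²) = |sin(π/127)| = 0.02473
ω* = 2 / (1 + 0.02473) = 2 / 1.02473 ≈ 1.9517.
ρ_SOR = ω* − 1 ≈ 0.9517.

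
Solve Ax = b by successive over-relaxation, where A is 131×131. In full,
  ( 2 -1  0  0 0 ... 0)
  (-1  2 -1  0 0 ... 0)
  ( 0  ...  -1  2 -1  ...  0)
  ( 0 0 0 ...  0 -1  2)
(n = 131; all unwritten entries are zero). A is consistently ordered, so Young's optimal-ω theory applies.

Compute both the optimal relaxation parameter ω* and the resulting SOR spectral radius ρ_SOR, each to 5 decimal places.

n=131: λ(B_J) = 1 − λ(A)/2 = cos(kπ/132); k=1 gives ρ_J = 0.99972.
root = sin(π/132) = 0.023798  (since 1−cos² = sin²).
ω* = 2/(1+0.023798) = 1.95351
ρ_SOR = ω* − 1 ≈ 0.95351.

ω* = 1.95351, ρ_SOR = 0.95351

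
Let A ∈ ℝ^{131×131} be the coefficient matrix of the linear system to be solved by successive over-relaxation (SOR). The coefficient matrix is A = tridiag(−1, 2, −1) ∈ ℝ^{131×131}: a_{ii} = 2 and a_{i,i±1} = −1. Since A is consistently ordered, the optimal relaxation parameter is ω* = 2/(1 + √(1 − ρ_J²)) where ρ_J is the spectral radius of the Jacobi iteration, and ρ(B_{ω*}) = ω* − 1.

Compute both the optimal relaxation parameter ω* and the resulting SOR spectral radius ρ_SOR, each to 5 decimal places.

ω* = 1.95351, ρ_SOR = 0.95351

With n=131, ρ(Jacobi) = cos(π/132) = 0.99972.
√(1 − cos²(π/132)) = sin(π/132) ≈ 0.023798.
Then 2/(1+√(1−ρ_J²)) = 2/(1+0.023798); ω* = 2/1.023798 = 1.95351.
At ω = 1.95351 every |λ(B_ω)| = ω−1, so ρ_SOR = 0.95351.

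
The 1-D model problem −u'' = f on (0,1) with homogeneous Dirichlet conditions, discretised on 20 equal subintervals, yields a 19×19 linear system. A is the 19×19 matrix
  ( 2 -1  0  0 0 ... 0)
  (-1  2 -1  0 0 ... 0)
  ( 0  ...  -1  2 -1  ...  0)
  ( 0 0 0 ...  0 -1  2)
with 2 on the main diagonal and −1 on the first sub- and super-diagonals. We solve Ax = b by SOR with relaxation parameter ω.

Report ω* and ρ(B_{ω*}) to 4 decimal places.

ω* = 1.7295, ρ_SOR = 0.7295

n=19: λ(B_J) = 1 − λ(A)/2 = cos(kπ/20); k=1 gives ρ_J = 0.9877.
root = sin(π/20) = 0.15643  (since 1−cos² = sin²).
ω* = 2/(1 + 0.15643) = 2/1.15643 = 1.7295.
ρ(B_{ω*}) = ω*−1 = 0.7295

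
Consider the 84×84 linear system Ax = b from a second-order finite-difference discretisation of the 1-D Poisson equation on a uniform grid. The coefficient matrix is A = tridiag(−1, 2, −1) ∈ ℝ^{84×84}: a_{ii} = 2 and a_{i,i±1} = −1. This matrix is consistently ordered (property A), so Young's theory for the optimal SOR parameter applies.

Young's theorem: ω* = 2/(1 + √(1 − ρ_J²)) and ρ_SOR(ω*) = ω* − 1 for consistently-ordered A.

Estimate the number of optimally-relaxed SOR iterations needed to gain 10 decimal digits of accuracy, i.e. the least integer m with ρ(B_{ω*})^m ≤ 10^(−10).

[ρ_J] n=84: ρ(B_J) = cos(π/(n+1)) = cos(π/85) = 0.9993171.
root = sin(π/85) = 0.0369515  (since 1−cos² = sin²).
Young: ω* = 2/(1+√(1−ρ_J²)) = 2/(1+0.0369515) = 2/1.0369515 = 1.9287305.
and ρ(B_{ω*}) = 1.9287305 − 1 = 0.9287305.
m ≥ 10·ln10 / (−ln 0.9287305) = 311.427; smallest integer m = 312.

m = 312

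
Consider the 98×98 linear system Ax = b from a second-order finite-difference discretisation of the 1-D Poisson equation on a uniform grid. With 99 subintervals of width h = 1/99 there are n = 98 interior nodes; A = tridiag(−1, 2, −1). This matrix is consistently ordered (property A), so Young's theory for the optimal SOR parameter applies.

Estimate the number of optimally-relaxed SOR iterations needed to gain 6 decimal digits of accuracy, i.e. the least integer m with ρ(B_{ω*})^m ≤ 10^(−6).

B_J for the 98×98 system has eigenvalues cos(kπ/99); ρ_J = cos(π/99) = 0.9994965.
√(1−ρ_J²) = |sin(π/99)| = 0.0317279
ω* = 2/(1+0.0317279) = 1.9384956
At ω = 1.9384956 every |λ(B_ω)| = ω−1, so ρ_SOR = 0.9384956.
ρ_SOR^m ≤ 10^(−6) ⇔ m ≥ 6·ln10/(−ln 0.9384956) = 13.8155/0.0634771 = 217.645; m = ⌈217.645⌉ = 218.

m = 218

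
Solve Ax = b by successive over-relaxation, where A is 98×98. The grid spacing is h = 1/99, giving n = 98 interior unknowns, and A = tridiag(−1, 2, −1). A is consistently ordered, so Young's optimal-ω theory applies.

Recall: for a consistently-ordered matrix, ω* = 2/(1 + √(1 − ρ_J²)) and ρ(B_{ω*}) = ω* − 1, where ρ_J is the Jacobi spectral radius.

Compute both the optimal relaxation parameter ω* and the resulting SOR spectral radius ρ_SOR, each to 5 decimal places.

spectrum of D⁻¹(L+U) = {cos(kπ/99) : 1≤k≤98}; ρ_J = cos(π/99) = 0.99950.
1 − cos²(π/99) = sin²(π/99) ⇒ √(1−ρ_J²) = sin(π/99) = 0.031728.
[ω*] 2 ÷ (1 + 0.031728) = 2 ÷ 1.031728 = 1.93850.
ρ_SOR = ω* − 1 = 1.93850 − 1 = 0.93850.

ω* = 1.93850, ρ_SOR = 0.93850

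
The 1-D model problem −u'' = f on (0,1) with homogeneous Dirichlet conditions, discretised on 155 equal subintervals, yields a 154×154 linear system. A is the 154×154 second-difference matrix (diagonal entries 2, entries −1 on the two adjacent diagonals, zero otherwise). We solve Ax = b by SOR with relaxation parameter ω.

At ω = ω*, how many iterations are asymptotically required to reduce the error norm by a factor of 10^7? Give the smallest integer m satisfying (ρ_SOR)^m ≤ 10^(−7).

m = 398

[ρ_J] n=154: ρ(B_J) = cos(π/(n+1)) = cos(π/155) = 0.9997946.
√(1 − cos²(π/155)) = sin(π/155) ≈ 0.0202670.
[ω*] 2 ÷ (1 + 0.0202670) = 2 ÷ 1.0202670 = 1.9602712.
At ω = 1.9602712 every |λ(B_ω)| = ω−1, so ρ_SOR = 0.9602712.
For 7 digits: m = 7·ln10 / (−ln 0.9602712) = 16.1181/0.0405395 = 397.590; round up → m = 398.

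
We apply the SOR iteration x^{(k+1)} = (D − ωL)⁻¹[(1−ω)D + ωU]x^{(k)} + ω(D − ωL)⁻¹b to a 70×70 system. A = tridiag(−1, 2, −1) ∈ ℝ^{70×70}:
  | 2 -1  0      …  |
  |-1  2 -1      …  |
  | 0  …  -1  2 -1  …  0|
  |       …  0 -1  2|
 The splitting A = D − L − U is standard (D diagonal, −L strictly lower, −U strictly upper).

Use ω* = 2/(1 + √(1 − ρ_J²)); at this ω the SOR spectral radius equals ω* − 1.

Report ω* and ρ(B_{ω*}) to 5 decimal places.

ω* = 1.91528, ρ_SOR = 0.91528

B_J for the 70×70 system has eigenvalues cos(kπ/71); ρ_J = cos(π/71) = 0.99902.
1 − cos²(π/71) = sin²(π/71) ⇒ √(1−ρ_J²) = sin(π/71) = 0.044233.
ω* = 2 / (1 + 0.044233) = 2 / 1.044233 ≈ 1.91528.
and ρ(B_{ω*}) = 1.91528 − 1 = 0.91528.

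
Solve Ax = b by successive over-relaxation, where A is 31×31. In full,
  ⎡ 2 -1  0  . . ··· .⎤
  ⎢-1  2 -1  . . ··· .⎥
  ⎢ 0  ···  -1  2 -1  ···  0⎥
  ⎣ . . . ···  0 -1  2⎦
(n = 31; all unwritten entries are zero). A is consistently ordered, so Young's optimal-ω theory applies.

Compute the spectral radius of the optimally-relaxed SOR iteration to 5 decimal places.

ρ_SOR = 0.82147

n=31: λ(B_J) = 1 − λ(A)/2 = cos(kπ/32); k=1 gives ρ_J = 0.99518.
1 − cos²(π/32) = sin²(π/32) ⇒ √(1−ρ_J²) = sin(π/32) = 0.098017.
ω* = 2 / (1 + 0.098017) = 2 / 1.098017 ≈ 1.82147.
ρ(B_{ω*}) = ω*−1 = 0.82147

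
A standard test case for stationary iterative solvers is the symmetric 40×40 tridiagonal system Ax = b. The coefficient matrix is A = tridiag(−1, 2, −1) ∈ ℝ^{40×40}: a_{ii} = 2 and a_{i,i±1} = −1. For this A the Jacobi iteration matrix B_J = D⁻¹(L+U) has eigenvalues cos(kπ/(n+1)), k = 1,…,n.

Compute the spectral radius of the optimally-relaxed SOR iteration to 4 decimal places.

ρ_SOR = 0.8578

½·tridiag(1,0,1) at n=40: λ_k = cos(kπ/41); max |λ| at k=1 ⇒ ρ_J = cos(π/41) ≈ 0.9971.
1 − cos²(π/41) = sin²(π/41) ⇒ √(1−ρ_J²) = sin(π/41) = 0.07655.
ω* = 2 / (1 + 0.07655) = 2 / 1.07655 ≈ 1.8578.
ρ_SOR = ω* − 1 ≈ 0.8578.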